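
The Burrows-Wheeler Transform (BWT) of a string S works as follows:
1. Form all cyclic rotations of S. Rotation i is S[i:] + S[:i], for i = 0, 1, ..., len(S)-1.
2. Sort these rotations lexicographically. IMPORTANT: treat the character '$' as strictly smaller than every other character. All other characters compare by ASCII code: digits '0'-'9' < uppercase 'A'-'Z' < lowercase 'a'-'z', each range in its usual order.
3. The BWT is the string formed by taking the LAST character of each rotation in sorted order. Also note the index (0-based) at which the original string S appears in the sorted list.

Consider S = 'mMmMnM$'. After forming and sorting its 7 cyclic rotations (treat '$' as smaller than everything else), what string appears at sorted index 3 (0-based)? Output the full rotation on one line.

Answer: MnM$mMm

Derivation:
All 7 rotations (rotation i = S[i:]+S[:i]):
  rot[0] = mMmMnM$
  rot[1] = MmMnM$m
  rot[2] = mMnM$mM
  rot[3] = MnM$mMm
  rot[4] = nM$mMmM
  rot[5] = M$mMmMn
  rot[6] = $mMmMnM
Sorted (with $ < everything):
  sorted[0] = $mMmMnM
  sorted[1] = M$mMmMn
  sorted[2] = MmMnM$m
  sorted[3] = MnM$mMm
  sorted[4] = mMmMnM$
  sorted[5] = mMnM$mM
  sorted[6] = nM$mMmM
sorted[3] = MnM$mMm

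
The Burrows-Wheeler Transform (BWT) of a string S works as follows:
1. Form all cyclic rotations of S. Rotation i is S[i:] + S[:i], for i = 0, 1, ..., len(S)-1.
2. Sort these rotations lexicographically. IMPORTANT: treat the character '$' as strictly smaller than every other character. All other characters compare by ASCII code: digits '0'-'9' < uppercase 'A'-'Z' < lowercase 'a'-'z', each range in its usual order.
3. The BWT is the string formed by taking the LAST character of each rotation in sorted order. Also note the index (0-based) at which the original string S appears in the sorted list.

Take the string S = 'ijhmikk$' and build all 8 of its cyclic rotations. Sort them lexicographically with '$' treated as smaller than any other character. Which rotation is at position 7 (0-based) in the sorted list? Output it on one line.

Answer: mikk$ijh

Derivation:
All 8 rotations (rotation i = S[i:]+S[:i]):
  rot[0] = ijhmikk$
  rot[1] = jhmikk$i
  rot[2] = hmikk$ij
  rot[3] = mikk$ijh
  rot[4] = ikk$ijhm
  rot[5] = kk$ijhmi
  rot[6] = k$ijhmik
  rot[7] = $ijhmikk
Sorted (with $ < everything):
  sorted[0] = $ijhmikk
  sorted[1] = hmikk$ij
  sorted[2] = ijhmikk$
  sorted[3] = ikk$ijhm
  sorted[4] = jhmikk$i
  sorted[5] = k$ijhmik
  sorted[6] = kk$ijhmi
  sorted[7] = mikk$ijh
sorted[7] = mikk$ijh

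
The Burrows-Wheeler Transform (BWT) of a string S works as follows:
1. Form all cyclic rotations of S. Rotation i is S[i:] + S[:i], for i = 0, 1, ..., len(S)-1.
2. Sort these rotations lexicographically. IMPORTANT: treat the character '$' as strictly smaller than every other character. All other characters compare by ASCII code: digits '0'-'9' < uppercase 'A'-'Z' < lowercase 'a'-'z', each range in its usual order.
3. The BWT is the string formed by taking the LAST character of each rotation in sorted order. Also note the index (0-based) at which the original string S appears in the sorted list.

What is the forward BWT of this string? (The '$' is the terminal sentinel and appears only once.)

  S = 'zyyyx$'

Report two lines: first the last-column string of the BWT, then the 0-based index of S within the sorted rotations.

Answer: xyyyz$
5

Derivation:
All 6 rotations (rotation i = S[i:]+S[:i]):
  rot[0] = zyyyx$
  rot[1] = yyyx$z
  rot[2] = yyx$zy
  rot[3] = yx$zyy
  rot[4] = x$zyyy
  rot[5] = $zyyyx
Sorted (with $ < everything):
  sorted[0] = $zyyyx  (last char: 'x')
  sorted[1] = x$zyyy  (last char: 'y')
  sorted[2] = yx$zyy  (last char: 'y')
  sorted[3] = yyx$zy  (last char: 'y')
  sorted[4] = yyyx$z  (last char: 'z')
  sorted[5] = zyyyx$  (last char: '$')
Last column: xyyyz$
Original string S is at sorted index 5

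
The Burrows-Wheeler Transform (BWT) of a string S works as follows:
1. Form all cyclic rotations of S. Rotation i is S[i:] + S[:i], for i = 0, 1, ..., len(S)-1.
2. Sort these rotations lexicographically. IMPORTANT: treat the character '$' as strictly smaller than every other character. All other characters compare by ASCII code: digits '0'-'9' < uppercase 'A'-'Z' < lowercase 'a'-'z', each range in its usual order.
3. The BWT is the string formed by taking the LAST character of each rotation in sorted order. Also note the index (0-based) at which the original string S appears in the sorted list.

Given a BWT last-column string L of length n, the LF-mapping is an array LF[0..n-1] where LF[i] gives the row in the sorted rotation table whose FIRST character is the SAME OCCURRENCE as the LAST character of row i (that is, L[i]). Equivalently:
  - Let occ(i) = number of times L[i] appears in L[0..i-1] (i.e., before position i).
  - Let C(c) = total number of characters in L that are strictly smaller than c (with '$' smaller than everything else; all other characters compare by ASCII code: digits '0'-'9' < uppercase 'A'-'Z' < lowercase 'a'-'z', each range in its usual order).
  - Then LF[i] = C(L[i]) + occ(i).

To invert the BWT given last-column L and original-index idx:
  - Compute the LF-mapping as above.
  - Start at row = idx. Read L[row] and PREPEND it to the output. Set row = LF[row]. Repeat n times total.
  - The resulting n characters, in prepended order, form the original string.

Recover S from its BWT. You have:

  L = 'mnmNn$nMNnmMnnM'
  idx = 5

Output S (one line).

Answer: NmnNMnnnnMmMnm$

Derivation:
LF mapping: 6 9 7 4 10 0 11 1 5 12 8 2 13 14 3
Walk LF starting at row 5, prepending L[row]:
  step 1: row=5, L[5]='$', prepend. Next row=LF[5]=0
  step 2: row=0, L[0]='m', prepend. Next row=LF[0]=6
  step 3: row=6, L[6]='n', prepend. Next row=LF[6]=11
  step 4: row=11, L[11]='M', prepend. Next row=LF[11]=2
  step 5: row=2, L[2]='m', prepend. Next row=LF[2]=7
  step 6: row=7, L[7]='M', prepend. Next row=LF[7]=1
  step 7: row=1, L[1]='n', prepend. Next row=LF[1]=9
  step 8: row=9, L[9]='n', prepend. Next row=LF[9]=12
  step 9: row=12, L[12]='n', prepend. Next row=LF[12]=13
  step 10: row=13, L[13]='n', prepend. Next row=LF[13]=14
  step 11: row=14, L[14]='M', prepend. Next row=LF[14]=3
  step 12: row=3, L[3]='N', prepend. Next row=LF[3]=4
  step 13: row=4, L[4]='n', prepend. Next row=LF[4]=10
  step 14: row=10, L[10]='m', prepend. Next row=LF[10]=8
  step 15: row=8, L[8]='N', prepend. Next row=LF[8]=5
Reversed output: NmnNMnnnnMmMnm$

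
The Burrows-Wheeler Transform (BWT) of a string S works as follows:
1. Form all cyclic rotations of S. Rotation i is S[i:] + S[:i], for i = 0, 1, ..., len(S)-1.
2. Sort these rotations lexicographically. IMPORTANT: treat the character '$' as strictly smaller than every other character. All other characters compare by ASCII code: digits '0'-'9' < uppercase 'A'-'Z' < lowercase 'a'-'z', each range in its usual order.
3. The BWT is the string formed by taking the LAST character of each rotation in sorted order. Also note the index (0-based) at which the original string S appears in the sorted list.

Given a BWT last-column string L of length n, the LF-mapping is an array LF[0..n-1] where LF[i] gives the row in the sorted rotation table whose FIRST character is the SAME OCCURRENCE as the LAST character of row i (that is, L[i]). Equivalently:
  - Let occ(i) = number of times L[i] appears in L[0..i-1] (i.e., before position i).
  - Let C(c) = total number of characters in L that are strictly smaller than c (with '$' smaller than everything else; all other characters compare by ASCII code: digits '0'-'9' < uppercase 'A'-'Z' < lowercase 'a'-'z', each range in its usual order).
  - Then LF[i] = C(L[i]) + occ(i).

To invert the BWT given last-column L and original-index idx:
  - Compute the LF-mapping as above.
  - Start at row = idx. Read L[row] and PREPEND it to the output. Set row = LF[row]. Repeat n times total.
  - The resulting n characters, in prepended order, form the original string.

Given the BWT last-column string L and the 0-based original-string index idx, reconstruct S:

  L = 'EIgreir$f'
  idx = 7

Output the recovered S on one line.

Answer: refrigIE$

Derivation:
LF mapping: 1 2 5 7 3 6 8 0 4
Walk LF starting at row 7, prepending L[row]:
  step 1: row=7, L[7]='$', prepend. Next row=LF[7]=0
  step 2: row=0, L[0]='E', prepend. Next row=LF[0]=1
  step 3: row=1, L[1]='I', prepend. Next row=LF[1]=2
  step 4: row=2, L[2]='g', prepend. Next row=LF[2]=5
  step 5: row=5, L[5]='i', prepend. Next row=LF[5]=6
  step 6: row=6, L[6]='r', prepend. Next row=LF[6]=8
  step 7: row=8, L[8]='f', prepend. Next row=LF[8]=4
  step 8: row=4, L[4]='e', prepend. Next row=LF[4]=3
  step 9: row=3, L[3]='r', prepend. Next row=LF[3]=7
Reversed output: refrigIE$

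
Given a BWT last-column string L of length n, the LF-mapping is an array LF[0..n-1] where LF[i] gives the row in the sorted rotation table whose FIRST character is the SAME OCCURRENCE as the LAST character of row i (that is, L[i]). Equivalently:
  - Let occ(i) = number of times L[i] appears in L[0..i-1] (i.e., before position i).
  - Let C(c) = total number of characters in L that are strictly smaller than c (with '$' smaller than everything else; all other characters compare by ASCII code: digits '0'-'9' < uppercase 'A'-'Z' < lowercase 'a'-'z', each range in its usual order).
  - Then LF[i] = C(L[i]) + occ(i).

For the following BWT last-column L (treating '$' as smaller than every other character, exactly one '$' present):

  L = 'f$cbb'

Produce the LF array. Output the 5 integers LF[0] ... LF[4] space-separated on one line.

Answer: 4 0 3 1 2

Derivation:
Char counts: '$':1, 'b':2, 'c':1, 'f':1
C (first-col start): C('$')=0, C('b')=1, C('c')=3, C('f')=4
L[0]='f': occ=0, LF[0]=C('f')+0=4+0=4
L[1]='$': occ=0, LF[1]=C('$')+0=0+0=0
L[2]='c': occ=0, LF[2]=C('c')+0=3+0=3
L[3]='b': occ=0, LF[3]=C('b')+0=1+0=1
L[4]='b': occ=1, LF[4]=C('b')+1=1+1=2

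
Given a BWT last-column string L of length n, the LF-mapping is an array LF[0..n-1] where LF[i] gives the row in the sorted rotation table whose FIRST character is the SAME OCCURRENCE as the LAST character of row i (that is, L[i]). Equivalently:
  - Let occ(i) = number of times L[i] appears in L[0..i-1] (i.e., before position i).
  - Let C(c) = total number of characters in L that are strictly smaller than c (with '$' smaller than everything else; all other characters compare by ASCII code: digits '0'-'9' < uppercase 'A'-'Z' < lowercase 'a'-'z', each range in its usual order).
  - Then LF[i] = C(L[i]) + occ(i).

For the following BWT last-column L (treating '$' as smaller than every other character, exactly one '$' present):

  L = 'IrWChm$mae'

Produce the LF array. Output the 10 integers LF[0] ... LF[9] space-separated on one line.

Char counts: '$':1, 'C':1, 'I':1, 'W':1, 'a':1, 'e':1, 'h':1, 'm':2, 'r':1
C (first-col start): C('$')=0, C('C')=1, C('I')=2, C('W')=3, C('a')=4, C('e')=5, C('h')=6, C('m')=7, C('r')=9
L[0]='I': occ=0, LF[0]=C('I')+0=2+0=2
L[1]='r': occ=0, LF[1]=C('r')+0=9+0=9
L[2]='W': occ=0, LF[2]=C('W')+0=3+0=3
L[3]='C': occ=0, LF[3]=C('C')+0=1+0=1
L[4]='h': occ=0, LF[4]=C('h')+0=6+0=6
L[5]='m': occ=0, LF[5]=C('m')+0=7+0=7
L[6]='$': occ=0, LF[6]=C('$')+0=0+0=0
L[7]='m': occ=1, LF[7]=C('m')+1=7+1=8
L[8]='a': occ=0, LF[8]=C('a')+0=4+0=4
L[9]='e': occ=0, LF[9]=C('e')+0=5+0=5

Answer: 2 9 3 1 6 7 0 8 4 5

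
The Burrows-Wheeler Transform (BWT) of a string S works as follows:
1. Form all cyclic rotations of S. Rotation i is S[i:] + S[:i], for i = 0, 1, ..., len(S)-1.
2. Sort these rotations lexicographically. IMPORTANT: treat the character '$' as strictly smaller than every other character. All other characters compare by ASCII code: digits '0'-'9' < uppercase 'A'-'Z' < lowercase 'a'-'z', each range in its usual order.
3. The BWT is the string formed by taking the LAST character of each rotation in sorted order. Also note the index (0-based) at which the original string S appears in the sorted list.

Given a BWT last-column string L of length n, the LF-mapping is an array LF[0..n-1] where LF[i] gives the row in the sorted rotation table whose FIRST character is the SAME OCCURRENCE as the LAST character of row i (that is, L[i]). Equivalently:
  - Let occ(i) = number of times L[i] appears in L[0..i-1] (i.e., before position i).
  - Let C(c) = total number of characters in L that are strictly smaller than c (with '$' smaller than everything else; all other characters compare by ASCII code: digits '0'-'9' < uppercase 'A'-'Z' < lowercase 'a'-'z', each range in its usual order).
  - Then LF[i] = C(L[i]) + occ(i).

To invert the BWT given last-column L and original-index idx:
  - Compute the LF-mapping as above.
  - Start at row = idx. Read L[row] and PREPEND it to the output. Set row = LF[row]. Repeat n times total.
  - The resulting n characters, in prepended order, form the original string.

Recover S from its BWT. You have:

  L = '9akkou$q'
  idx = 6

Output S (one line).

Answer: quokka9$

Derivation:
LF mapping: 1 2 3 4 5 7 0 6
Walk LF starting at row 6, prepending L[row]:
  step 1: row=6, L[6]='$', prepend. Next row=LF[6]=0
  step 2: row=0, L[0]='9', prepend. Next row=LF[0]=1
  step 3: row=1, L[1]='a', prepend. Next row=LF[1]=2
  step 4: row=2, L[2]='k', prepend. Next row=LF[2]=3
  step 5: row=3, L[3]='k', prepend. Next row=LF[3]=4
  step 6: row=4, L[4]='o', prepend. Next row=LF[4]=5
  step 7: row=5, L[5]='u', prepend. Next row=LF[5]=7
  step 8: row=7, L[7]='q', prepend. Next row=LF[7]=6
Reversed output: quokka9$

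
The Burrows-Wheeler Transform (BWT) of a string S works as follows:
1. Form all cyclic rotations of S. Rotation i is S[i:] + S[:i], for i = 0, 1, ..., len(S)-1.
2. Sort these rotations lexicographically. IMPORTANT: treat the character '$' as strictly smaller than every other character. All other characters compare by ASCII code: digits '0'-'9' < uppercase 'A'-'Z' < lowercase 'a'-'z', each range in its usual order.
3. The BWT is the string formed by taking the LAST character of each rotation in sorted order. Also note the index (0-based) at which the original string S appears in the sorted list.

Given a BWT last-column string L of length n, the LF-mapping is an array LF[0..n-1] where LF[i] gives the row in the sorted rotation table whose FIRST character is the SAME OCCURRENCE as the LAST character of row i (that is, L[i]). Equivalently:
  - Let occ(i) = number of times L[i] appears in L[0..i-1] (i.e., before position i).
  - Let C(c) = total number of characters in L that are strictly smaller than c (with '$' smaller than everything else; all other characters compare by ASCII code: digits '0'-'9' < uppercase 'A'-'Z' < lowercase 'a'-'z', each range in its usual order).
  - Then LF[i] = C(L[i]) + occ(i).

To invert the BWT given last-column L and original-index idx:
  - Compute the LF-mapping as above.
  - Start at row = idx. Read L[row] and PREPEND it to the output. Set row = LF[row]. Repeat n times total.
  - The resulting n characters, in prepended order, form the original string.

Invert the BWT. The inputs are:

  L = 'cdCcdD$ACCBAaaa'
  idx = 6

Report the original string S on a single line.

Answer: CadADCacBadCAc$

Derivation:
LF mapping: 11 13 4 12 14 7 0 1 5 6 3 2 8 9 10
Walk LF starting at row 6, prepending L[row]:
  step 1: row=6, L[6]='$', prepend. Next row=LF[6]=0
  step 2: row=0, L[0]='c', prepend. Next row=LF[0]=11
  step 3: row=11, L[11]='A', prepend. Next row=LF[11]=2
  step 4: row=2, L[2]='C', prepend. Next row=LF[2]=4
  step 5: row=4, L[4]='d', prepend. Next row=LF[4]=14
  step 6: row=14, L[14]='a', prepend. Next row=LF[14]=10
  step 7: row=10, L[10]='B', prepend. Next row=LF[10]=3
  step 8: row=3, L[3]='c', prepend. Next row=LF[3]=12
  step 9: row=12, L[12]='a', prepend. Next row=LF[12]=8
  step 10: row=8, L[8]='C', prepend. Next row=LF[8]=5
  step 11: row=5, L[5]='D', prepend. Next row=LF[5]=7
  step 12: row=7, L[7]='A', prepend. Next row=LF[7]=1
  step 13: row=1, L[1]='d', prepend. Next row=LF[1]=13
  step 14: row=13, L[13]='a', prepend. Next row=LF[13]=9
  step 15: row=9, L[9]='C', prepend. Next row=LF[9]=6
Reversed output: CadADCacBadCAc$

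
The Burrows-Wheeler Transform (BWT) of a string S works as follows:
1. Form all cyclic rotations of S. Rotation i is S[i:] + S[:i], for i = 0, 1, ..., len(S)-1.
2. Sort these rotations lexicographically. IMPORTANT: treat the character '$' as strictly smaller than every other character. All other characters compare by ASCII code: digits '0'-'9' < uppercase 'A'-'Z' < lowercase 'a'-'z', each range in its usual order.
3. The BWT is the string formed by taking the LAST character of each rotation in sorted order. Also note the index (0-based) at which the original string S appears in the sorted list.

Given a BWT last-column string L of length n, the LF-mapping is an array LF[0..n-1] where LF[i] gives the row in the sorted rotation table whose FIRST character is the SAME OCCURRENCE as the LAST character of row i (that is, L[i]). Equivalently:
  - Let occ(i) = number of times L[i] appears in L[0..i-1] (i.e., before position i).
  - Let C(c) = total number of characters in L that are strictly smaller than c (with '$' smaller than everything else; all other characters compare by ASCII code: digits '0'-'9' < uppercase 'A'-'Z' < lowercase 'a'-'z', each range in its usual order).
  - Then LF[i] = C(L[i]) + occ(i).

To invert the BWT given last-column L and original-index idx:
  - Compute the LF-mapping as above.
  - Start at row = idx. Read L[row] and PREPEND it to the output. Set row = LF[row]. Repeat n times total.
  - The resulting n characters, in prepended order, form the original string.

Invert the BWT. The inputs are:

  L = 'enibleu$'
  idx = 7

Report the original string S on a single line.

LF mapping: 2 6 4 1 5 3 7 0
Walk LF starting at row 7, prepending L[row]:
  step 1: row=7, L[7]='$', prepend. Next row=LF[7]=0
  step 2: row=0, L[0]='e', prepend. Next row=LF[0]=2
  step 3: row=2, L[2]='i', prepend. Next row=LF[2]=4
  step 4: row=4, L[4]='l', prepend. Next row=LF[4]=5
  step 5: row=5, L[5]='e', prepend. Next row=LF[5]=3
  step 6: row=3, L[3]='b', prepend. Next row=LF[3]=1
  step 7: row=1, L[1]='n', prepend. Next row=LF[1]=6
  step 8: row=6, L[6]='u', prepend. Next row=LF[6]=7
Reversed output: unbelie$

Answer: unbelie$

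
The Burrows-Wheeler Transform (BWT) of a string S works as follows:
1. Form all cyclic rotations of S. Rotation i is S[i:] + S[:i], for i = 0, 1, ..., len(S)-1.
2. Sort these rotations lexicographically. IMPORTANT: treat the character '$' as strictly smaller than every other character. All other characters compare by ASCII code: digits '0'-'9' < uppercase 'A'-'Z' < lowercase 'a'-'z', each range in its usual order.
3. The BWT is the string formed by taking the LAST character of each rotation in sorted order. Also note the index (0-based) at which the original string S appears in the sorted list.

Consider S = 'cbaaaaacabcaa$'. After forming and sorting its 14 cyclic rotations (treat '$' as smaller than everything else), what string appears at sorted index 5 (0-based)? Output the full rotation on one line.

All 14 rotations (rotation i = S[i:]+S[:i]):
  rot[0] = cbaaaaacabcaa$
  rot[1] = baaaaacabcaa$c
  rot[2] = aaaaacabcaa$cb
  rot[3] = aaaacabcaa$cba
  rot[4] = aaacabcaa$cbaa
  rot[5] = aacabcaa$cbaaa
  rot[6] = acabcaa$cbaaaa
  rot[7] = cabcaa$cbaaaaa
  rot[8] = abcaa$cbaaaaac
  rot[9] = bcaa$cbaaaaaca
  rot[10] = caa$cbaaaaacab
  rot[11] = aa$cbaaaaacabc
  rot[12] = a$cbaaaaacabca
  rot[13] = $cbaaaaacabcaa
Sorted (with $ < everything):
  sorted[0] = $cbaaaaacabcaa
  sorted[1] = a$cbaaaaacabca
  sorted[2] = aa$cbaaaaacabc
  sorted[3] = aaaaacabcaa$cb
  sorted[4] = aaaacabcaa$cba
  sorted[5] = aaacabcaa$cbaa
  sorted[6] = aacabcaa$cbaaa
  sorted[7] = abcaa$cbaaaaac
  sorted[8] = acabcaa$cbaaaa
  sorted[9] = baaaaacabcaa$c
  sorted[10] = bcaa$cbaaaaaca
  sorted[11] = caa$cbaaaaacab
  sorted[12] = cabcaa$cbaaaaa
  sorted[13] = cbaaaaacabcaa$
sorted[5] = aaacabcaa$cbaa

Answer: aaacabcaa$cbaa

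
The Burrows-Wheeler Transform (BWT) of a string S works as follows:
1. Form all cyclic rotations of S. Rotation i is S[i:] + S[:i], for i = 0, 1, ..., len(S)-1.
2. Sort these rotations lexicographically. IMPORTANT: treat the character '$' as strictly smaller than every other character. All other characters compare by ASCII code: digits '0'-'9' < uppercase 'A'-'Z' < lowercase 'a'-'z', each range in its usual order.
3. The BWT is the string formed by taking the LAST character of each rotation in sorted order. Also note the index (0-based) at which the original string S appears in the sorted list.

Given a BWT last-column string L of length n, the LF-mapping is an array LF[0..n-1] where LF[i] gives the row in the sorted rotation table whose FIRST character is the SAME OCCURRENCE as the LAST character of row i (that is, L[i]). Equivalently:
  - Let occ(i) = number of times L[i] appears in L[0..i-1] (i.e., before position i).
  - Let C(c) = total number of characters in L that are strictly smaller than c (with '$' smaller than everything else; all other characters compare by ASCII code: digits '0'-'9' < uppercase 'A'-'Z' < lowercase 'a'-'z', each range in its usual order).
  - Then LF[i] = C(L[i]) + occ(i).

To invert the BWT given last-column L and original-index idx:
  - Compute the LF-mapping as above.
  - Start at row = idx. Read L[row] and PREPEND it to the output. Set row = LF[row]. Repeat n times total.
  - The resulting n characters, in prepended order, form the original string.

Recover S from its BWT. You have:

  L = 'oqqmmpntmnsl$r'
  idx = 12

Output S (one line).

Answer: sqmmmpnnqlrto$

Derivation:
LF mapping: 7 9 10 2 3 8 5 13 4 6 12 1 0 11
Walk LF starting at row 12, prepending L[row]:
  step 1: row=12, L[12]='$', prepend. Next row=LF[12]=0
  step 2: row=0, L[0]='o', prepend. Next row=LF[0]=7
  step 3: row=7, L[7]='t', prepend. Next row=LF[7]=13
  step 4: row=13, L[13]='r', prepend. Next row=LF[13]=11
  step 5: row=11, L[11]='l', prepend. Next row=LF[11]=1
  step 6: row=1, L[1]='q', prepend. Next row=LF[1]=9
  step 7: row=9, L[9]='n', prepend. Next row=LF[9]=6
  step 8: row=6, L[6]='n', prepend. Next row=LF[6]=5
  step 9: row=5, L[5]='p', prepend. Next row=LF[5]=8
  step 10: row=8, L[8]='m', prepend. Next row=LF[8]=4
  step 11: row=4, L[4]='m', prepend. Next row=LF[4]=3
  step 12: row=3, L[3]='m', prepend. Next row=LF[3]=2
  step 13: row=2, L[2]='q', prepend. Next row=LF[2]=10
  step 14: row=10, L[10]='s', prepend. Next row=LF[10]=12
Reversed output: sqmmmpnnqlrto$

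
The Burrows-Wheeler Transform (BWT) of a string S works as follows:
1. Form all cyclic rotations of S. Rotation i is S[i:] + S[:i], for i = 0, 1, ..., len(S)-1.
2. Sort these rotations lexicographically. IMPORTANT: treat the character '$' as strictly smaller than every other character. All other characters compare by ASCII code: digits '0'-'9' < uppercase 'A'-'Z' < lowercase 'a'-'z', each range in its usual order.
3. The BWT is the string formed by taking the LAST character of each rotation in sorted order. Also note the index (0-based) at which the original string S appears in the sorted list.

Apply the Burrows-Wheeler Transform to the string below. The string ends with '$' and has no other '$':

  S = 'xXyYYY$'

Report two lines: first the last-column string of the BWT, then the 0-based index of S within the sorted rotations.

Answer: YxYYy$X
5

Derivation:
All 7 rotations (rotation i = S[i:]+S[:i]):
  rot[0] = xXyYYY$
  rot[1] = XyYYY$x
  rot[2] = yYYY$xX
  rot[3] = YYY$xXy
  rot[4] = YY$xXyY
  rot[5] = Y$xXyYY
  rot[6] = $xXyYYY
Sorted (with $ < everything):
  sorted[0] = $xXyYYY  (last char: 'Y')
  sorted[1] = XyYYY$x  (last char: 'x')
  sorted[2] = Y$xXyYY  (last char: 'Y')
  sorted[3] = YY$xXyY  (last char: 'Y')
  sorted[4] = YYY$xXy  (last char: 'y')
  sorted[5] = xXyYYY$  (last char: '$')
  sorted[6] = yYYY$xX  (last char: 'X')
Last column: YxYYy$X
Original string S is at sorted index 5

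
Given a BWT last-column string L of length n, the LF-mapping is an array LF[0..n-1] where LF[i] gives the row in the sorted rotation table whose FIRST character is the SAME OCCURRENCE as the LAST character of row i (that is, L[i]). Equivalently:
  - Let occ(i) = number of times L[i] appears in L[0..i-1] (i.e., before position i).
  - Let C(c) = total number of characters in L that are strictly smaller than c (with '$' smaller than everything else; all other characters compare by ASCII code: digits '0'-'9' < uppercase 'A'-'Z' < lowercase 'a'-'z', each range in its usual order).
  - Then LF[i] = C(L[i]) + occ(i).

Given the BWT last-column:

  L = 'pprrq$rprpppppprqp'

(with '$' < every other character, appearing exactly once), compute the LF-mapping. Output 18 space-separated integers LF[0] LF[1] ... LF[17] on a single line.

Answer: 1 2 13 14 11 0 15 3 16 4 5 6 7 8 9 17 12 10

Derivation:
Char counts: '$':1, 'p':10, 'q':2, 'r':5
C (first-col start): C('$')=0, C('p')=1, C('q')=11, C('r')=13
L[0]='p': occ=0, LF[0]=C('p')+0=1+0=1
L[1]='p': occ=1, LF[1]=C('p')+1=1+1=2
L[2]='r': occ=0, LF[2]=C('r')+0=13+0=13
L[3]='r': occ=1, LF[3]=C('r')+1=13+1=14
L[4]='q': occ=0, LF[4]=C('q')+0=11+0=11
L[5]='$': occ=0, LF[5]=C('$')+0=0+0=0
L[6]='r': occ=2, LF[6]=C('r')+2=13+2=15
L[7]='p': occ=2, LF[7]=C('p')+2=1+2=3
L[8]='r': occ=3, LF[8]=C('r')+3=13+3=16
L[9]='p': occ=3, LF[9]=C('p')+3=1+3=4
L[10]='p': occ=4, LF[10]=C('p')+4=1+4=5
L[11]='p': occ=5, LF[11]=C('p')+5=1+5=6
L[12]='p': occ=6, LF[12]=C('p')+6=1+6=7
L[13]='p': occ=7, LF[13]=C('p')+7=1+7=8
L[14]='p': occ=8, LF[14]=C('p')+8=1+8=9
L[15]='r': occ=4, LF[15]=C('r')+4=13+4=17
L[16]='q': occ=1, LF[16]=C('q')+1=11+1=12
L[17]='p': occ=9, LF[17]=C('p')+9=1+9=10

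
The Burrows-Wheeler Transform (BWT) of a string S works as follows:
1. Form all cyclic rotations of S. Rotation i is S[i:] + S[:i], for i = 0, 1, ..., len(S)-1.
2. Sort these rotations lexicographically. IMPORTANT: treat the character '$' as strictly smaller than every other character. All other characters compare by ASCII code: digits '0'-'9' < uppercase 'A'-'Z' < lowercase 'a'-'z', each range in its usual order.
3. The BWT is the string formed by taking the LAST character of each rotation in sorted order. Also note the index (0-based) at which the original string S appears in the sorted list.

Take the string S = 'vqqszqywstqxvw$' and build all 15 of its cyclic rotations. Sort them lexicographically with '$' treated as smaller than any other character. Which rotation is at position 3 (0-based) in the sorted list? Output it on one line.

Answer: qxvw$vqqszqywst

Derivation:
All 15 rotations (rotation i = S[i:]+S[:i]):
  rot[0] = vqqszqywstqxvw$
  rot[1] = qqszqywstqxvw$v
  rot[2] = qszqywstqxvw$vq
  rot[3] = szqywstqxvw$vqq
  rot[4] = zqywstqxvw$vqqs
  rot[5] = qywstqxvw$vqqsz
  rot[6] = ywstqxvw$vqqszq
  rot[7] = wstqxvw$vqqszqy
  rot[8] = stqxvw$vqqszqyw
  rot[9] = tqxvw$vqqszqyws
  rot[10] = qxvw$vqqszqywst
  rot[11] = xvw$vqqszqywstq
  rot[12] = vw$vqqszqywstqx
  rot[13] = w$vqqszqywstqxv
  rot[14] = $vqqszqywstqxvw
Sorted (with $ < everything):
  sorted[0] = $vqqszqywstqxvw
  sorted[1] = qqszqywstqxvw$v
  sorted[2] = qszqywstqxvw$vq
  sorted[3] = qxvw$vqqszqywst
  sorted[4] = qywstqxvw$vqqsz
  sorted[5] = stqxvw$vqqszqyw
  sorted[6] = szqywstqxvw$vqq
  sorted[7] = tqxvw$vqqszqyws
  sorted[8] = vqqszqywstqxvw$
  sorted[9] = vw$vqqszqywstqx
  sorted[10] = w$vqqszqywstqxv
  sorted[11] = wstqxvw$vqqszqy
  sorted[12] = xvw$vqqszqywstq
  sorted[13] = ywstqxvw$vqqszq
  sorted[14] = zqywstqxvw$vqqs
sorted[3] = qxvw$vqqszqywst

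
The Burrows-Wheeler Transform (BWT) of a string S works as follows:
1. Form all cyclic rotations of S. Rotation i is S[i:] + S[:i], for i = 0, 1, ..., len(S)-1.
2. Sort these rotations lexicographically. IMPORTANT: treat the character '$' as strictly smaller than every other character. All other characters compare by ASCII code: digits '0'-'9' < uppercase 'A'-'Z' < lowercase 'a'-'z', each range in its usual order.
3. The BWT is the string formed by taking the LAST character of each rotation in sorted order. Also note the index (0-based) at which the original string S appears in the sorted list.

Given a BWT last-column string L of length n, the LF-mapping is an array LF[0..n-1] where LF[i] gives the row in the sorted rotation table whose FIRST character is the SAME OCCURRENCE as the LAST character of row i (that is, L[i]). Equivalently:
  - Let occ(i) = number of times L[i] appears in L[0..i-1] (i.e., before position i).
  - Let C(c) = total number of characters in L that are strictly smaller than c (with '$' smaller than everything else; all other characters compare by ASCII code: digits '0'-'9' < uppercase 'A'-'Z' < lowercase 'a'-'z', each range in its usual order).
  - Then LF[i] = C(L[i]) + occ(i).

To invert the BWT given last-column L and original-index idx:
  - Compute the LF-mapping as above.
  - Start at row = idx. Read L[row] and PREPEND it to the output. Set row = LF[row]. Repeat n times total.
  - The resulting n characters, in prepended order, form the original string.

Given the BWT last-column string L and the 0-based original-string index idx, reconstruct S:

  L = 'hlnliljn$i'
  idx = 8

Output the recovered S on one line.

Answer: nijlinllh$

Derivation:
LF mapping: 1 5 8 6 2 7 4 9 0 3
Walk LF starting at row 8, prepending L[row]:
  step 1: row=8, L[8]='$', prepend. Next row=LF[8]=0
  step 2: row=0, L[0]='h', prepend. Next row=LF[0]=1
  step 3: row=1, L[1]='l', prepend. Next row=LF[1]=5
  step 4: row=5, L[5]='l', prepend. Next row=LF[5]=7
  step 5: row=7, L[7]='n', prepend. Next row=LF[7]=9
  step 6: row=9, L[9]='i', prepend. Next row=LF[9]=3
  step 7: row=3, L[3]='l', prepend. Next row=LF[3]=6
  step 8: row=6, L[6]='j', prepend. Next row=LF[6]=4
  step 9: row=4, L[4]='i', prepend. Next row=LF[4]=2
  step 10: row=2, L[2]='n', prepend. Next row=LF[2]=8
Reversed output: nijlinllh$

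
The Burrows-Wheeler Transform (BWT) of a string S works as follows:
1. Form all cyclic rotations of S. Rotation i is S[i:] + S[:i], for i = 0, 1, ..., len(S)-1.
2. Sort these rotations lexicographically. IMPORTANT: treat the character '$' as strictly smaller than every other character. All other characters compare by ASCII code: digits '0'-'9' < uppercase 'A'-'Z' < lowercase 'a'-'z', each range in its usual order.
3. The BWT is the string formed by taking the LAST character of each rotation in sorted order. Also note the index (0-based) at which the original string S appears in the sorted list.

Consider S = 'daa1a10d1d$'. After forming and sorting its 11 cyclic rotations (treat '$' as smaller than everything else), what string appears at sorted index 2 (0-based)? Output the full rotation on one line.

Answer: 10d1d$daa1a

Derivation:
All 11 rotations (rotation i = S[i:]+S[:i]):
  rot[0] = daa1a10d1d$
  rot[1] = aa1a10d1d$d
  rot[2] = a1a10d1d$da
  rot[3] = 1a10d1d$daa
  rot[4] = a10d1d$daa1
  rot[5] = 10d1d$daa1a
  rot[6] = 0d1d$daa1a1
  rot[7] = d1d$daa1a10
  rot[8] = 1d$daa1a10d
  rot[9] = d$daa1a10d1
  rot[10] = $daa1a10d1d
Sorted (with $ < everything):
  sorted[0] = $daa1a10d1d
  sorted[1] = 0d1d$daa1a1
  sorted[2] = 10d1d$daa1a
  sorted[3] = 1a10d1d$daa
  sorted[4] = 1d$daa1a10d
  sorted[5] = a10d1d$daa1
  sorted[6] = a1a10d1d$da
  sorted[7] = aa1a10d1d$d
  sorted[8] = d$daa1a10d1
  sorted[9] = d1d$daa1a10
  sorted[10] = daa1a10d1d$
sorted[2] = 10d1d$daa1a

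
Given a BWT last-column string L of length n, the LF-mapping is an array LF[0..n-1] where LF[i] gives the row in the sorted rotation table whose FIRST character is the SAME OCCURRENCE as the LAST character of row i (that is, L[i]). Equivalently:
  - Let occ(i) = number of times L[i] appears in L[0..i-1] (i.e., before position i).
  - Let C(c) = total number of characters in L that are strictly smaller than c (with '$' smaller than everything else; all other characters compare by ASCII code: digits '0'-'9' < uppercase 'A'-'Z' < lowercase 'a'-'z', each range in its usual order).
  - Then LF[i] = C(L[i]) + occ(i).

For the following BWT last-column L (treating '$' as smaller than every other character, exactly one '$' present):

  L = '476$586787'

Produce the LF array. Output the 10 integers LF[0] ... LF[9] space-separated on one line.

Answer: 1 5 3 0 2 8 4 6 9 7

Derivation:
Char counts: '$':1, '4':1, '5':1, '6':2, '7':3, '8':2
C (first-col start): C('$')=0, C('4')=1, C('5')=2, C('6')=3, C('7')=5, C('8')=8
L[0]='4': occ=0, LF[0]=C('4')+0=1+0=1
L[1]='7': occ=0, LF[1]=C('7')+0=5+0=5
L[2]='6': occ=0, LF[2]=C('6')+0=3+0=3
L[3]='$': occ=0, LF[3]=C('$')+0=0+0=0
L[4]='5': occ=0, LF[4]=C('5')+0=2+0=2
L[5]='8': occ=0, LF[5]=C('8')+0=8+0=8
L[6]='6': occ=1, LF[6]=C('6')+1=3+1=4
L[7]='7': occ=1, LF[7]=C('7')+1=5+1=6
L[8]='8': occ=1, LF[8]=C('8')+1=8+1=9
L[9]='7': occ=2, LF[9]=C('7')+2=5+2=7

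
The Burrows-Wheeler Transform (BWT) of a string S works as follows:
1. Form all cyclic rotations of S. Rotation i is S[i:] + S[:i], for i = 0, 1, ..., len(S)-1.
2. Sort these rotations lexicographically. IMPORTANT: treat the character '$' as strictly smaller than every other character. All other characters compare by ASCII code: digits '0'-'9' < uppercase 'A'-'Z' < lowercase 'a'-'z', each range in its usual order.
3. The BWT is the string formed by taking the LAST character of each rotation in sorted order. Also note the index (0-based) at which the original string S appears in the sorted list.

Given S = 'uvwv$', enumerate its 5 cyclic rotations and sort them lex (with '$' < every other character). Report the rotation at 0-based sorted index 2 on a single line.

Answer: v$uvw

Derivation:
All 5 rotations (rotation i = S[i:]+S[:i]):
  rot[0] = uvwv$
  rot[1] = vwv$u
  rot[2] = wv$uv
  rot[3] = v$uvw
  rot[4] = $uvwv
Sorted (with $ < everything):
  sorted[0] = $uvwv
  sorted[1] = uvwv$
  sorted[2] = v$uvw
  sorted[3] = vwv$u
  sorted[4] = wv$uv
sorted[2] = v$uvw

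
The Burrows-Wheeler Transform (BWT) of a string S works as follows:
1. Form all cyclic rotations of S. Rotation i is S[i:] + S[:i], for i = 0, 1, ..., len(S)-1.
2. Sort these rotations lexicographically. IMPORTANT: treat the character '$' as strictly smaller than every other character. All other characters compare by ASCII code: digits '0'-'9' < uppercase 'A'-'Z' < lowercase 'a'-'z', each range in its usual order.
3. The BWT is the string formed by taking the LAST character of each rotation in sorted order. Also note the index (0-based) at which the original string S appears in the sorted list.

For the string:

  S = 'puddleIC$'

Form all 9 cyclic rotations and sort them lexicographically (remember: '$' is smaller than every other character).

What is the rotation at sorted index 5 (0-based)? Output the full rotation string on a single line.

All 9 rotations (rotation i = S[i:]+S[:i]):
  rot[0] = puddleIC$
  rot[1] = uddleIC$p
  rot[2] = ddleIC$pu
  rot[3] = dleIC$pud
  rot[4] = leIC$pudd
  rot[5] = eIC$puddl
  rot[6] = IC$puddle
  rot[7] = C$puddleI
  rot[8] = $puddleIC
Sorted (with $ < everything):
  sorted[0] = $puddleIC
  sorted[1] = C$puddleI
  sorted[2] = IC$puddle
  sorted[3] = ddleIC$pu
  sorted[4] = dleIC$pud
  sorted[5] = eIC$puddl
  sorted[6] = leIC$pudd
  sorted[7] = puddleIC$
  sorted[8] = uddleIC$p
sorted[5] = eIC$puddl

Answer: eIC$puddl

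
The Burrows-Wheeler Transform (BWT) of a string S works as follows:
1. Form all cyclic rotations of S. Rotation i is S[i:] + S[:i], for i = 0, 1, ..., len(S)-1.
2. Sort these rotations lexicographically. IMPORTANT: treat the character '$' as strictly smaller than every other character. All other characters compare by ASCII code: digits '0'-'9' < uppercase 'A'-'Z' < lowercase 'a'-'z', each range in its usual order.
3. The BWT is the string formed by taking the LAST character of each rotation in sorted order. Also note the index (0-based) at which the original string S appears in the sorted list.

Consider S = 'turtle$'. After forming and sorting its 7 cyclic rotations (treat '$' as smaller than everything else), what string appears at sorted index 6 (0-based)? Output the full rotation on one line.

Answer: urtle$t

Derivation:
All 7 rotations (rotation i = S[i:]+S[:i]):
  rot[0] = turtle$
  rot[1] = urtle$t
  rot[2] = rtle$tu
  rot[3] = tle$tur
  rot[4] = le$turt
  rot[5] = e$turtl
  rot[6] = $turtle
Sorted (with $ < everything):
  sorted[0] = $turtle
  sorted[1] = e$turtl
  sorted[2] = le$turt
  sorted[3] = rtle$tu
  sorted[4] = tle$tur
  sorted[5] = turtle$
  sorted[6] = urtle$t
sorted[6] = urtle$t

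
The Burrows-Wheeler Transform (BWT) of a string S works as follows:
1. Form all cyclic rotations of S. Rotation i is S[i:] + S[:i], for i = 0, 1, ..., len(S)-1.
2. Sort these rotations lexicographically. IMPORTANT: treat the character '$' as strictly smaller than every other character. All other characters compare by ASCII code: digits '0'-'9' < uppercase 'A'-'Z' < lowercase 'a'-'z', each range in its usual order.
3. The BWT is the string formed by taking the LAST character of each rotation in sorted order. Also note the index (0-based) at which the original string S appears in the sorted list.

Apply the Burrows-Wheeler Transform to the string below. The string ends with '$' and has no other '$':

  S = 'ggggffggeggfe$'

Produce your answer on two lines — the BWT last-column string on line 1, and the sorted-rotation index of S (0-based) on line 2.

All 14 rotations (rotation i = S[i:]+S[:i]):
  rot[0] = ggggffggeggfe$
  rot[1] = gggffggeggfe$g
  rot[2] = ggffggeggfe$gg
  rot[3] = gffggeggfe$ggg
  rot[4] = ffggeggfe$gggg
  rot[5] = fggeggfe$ggggf
  rot[6] = ggeggfe$ggggff
  rot[7] = geggfe$ggggffg
  rot[8] = eggfe$ggggffgg
  rot[9] = ggfe$ggggffgge
  rot[10] = gfe$ggggffggeg
  rot[11] = fe$ggggffggegg
  rot[12] = e$ggggffggeggf
  rot[13] = $ggggffggeggfe
Sorted (with $ < everything):
  sorted[0] = $ggggffggeggfe  (last char: 'e')
  sorted[1] = e$ggggffggeggf  (last char: 'f')
  sorted[2] = eggfe$ggggffgg  (last char: 'g')
  sorted[3] = fe$ggggffggegg  (last char: 'g')
  sorted[4] = ffggeggfe$gggg  (last char: 'g')
  sorted[5] = fggeggfe$ggggf  (last char: 'f')
  sorted[6] = geggfe$ggggffg  (last char: 'g')
  sorted[7] = gfe$ggggffggeg  (last char: 'g')
  sorted[8] = gffggeggfe$ggg  (last char: 'g')
  sorted[9] = ggeggfe$ggggff  (last char: 'f')
  sorted[10] = ggfe$ggggffgge  (last char: 'e')
  sorted[11] = ggffggeggfe$gg  (last char: 'g')
  sorted[12] = gggffggeggfe$g  (last char: 'g')
  sorted[13] = ggggffggeggfe$  (last char: '$')
Last column: efgggfgggfegg$
Original string S is at sorted index 13

Answer: efgggfgggfegg$
13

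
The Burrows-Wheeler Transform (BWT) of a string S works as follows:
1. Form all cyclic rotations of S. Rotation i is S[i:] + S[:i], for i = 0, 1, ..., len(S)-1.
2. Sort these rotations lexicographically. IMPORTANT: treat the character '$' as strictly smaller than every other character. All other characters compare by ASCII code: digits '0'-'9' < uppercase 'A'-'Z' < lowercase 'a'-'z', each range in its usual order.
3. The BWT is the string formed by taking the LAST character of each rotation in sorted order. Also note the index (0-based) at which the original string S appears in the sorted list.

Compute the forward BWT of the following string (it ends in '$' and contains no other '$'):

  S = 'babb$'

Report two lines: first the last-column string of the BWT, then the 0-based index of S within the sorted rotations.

All 5 rotations (rotation i = S[i:]+S[:i]):
  rot[0] = babb$
  rot[1] = abb$b
  rot[2] = bb$ba
  rot[3] = b$bab
  rot[4] = $babb
Sorted (with $ < everything):
  sorted[0] = $babb  (last char: 'b')
  sorted[1] = abb$b  (last char: 'b')
  sorted[2] = b$bab  (last char: 'b')
  sorted[3] = babb$  (last char: '$')
  sorted[4] = bb$ba  (last char: 'a')
Last column: bbb$a
Original string S is at sorted index 3

Answer: bbb$a
3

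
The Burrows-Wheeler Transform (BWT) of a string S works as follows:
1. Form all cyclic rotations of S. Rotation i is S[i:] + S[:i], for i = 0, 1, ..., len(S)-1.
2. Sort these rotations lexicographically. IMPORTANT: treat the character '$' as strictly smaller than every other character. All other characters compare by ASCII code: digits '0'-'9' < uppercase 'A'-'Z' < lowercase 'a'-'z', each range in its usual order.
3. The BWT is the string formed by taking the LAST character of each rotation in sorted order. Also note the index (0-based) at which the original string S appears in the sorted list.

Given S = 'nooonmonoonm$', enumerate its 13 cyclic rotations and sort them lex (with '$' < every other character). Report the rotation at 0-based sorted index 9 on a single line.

Answer: onoonm$nooonm

Derivation:
All 13 rotations (rotation i = S[i:]+S[:i]):
  rot[0] = nooonmonoonm$
  rot[1] = ooonmonoonm$n
  rot[2] = oonmonoonm$no
  rot[3] = onmonoonm$noo
  rot[4] = nmonoonm$nooo
  rot[5] = monoonm$nooon
  rot[6] = onoonm$nooonm
  rot[7] = noonm$nooonmo
  rot[8] = oonm$nooonmon
  rot[9] = onm$nooonmono
  rot[10] = nm$nooonmonoo
  rot[11] = m$nooonmonoon
  rot[12] = $nooonmonoonm
Sorted (with $ < everything):
  sorted[0] = $nooonmonoonm
  sorted[1] = m$nooonmonoon
  sorted[2] = monoonm$nooon
  sorted[3] = nm$nooonmonoo
  sorted[4] = nmonoonm$nooo
  sorted[5] = noonm$nooonmo
  sorted[6] = nooonmonoonm$
  sorted[7] = onm$nooonmono
  sorted[8] = onmonoonm$noo
  sorted[9] = onoonm$nooonm
  sorted[10] = oonm$nooonmon
  sorted[11] = oonmonoonm$no
  sorted[12] = ooonmonoonm$n
sorted[9] = onoonm$nooonm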